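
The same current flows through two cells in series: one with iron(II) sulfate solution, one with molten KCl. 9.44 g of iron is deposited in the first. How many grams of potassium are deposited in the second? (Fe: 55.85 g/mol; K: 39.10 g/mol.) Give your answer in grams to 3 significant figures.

13.2 g

n(Fe) = 9.44 / 55.85 = 0.1690 mol
Fe²⁺ + 2e⁻ → Fe, so n(e⁻) = 2 × 0.1690 = 0.3380 mol
The cells are in series, so the same charge (and hence the same n(e⁻) = 0.3380 mol) passes through both.
K⁺ + e⁻ → K, so n(K) = 0.3380 mol
m(K) = 0.3380 × 39.10 = 13.2 g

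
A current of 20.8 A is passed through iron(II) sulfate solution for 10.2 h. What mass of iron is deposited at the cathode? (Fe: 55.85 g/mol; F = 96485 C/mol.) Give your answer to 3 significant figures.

Q = It = 20.8 × 36720 = 7.638×10^5 C
Moles of electrons = 7.638×10^5 / 96485 = 7.916 mol
Fe²⁺ + 2e⁻ → Fe, so n(Fe) = 7.916 / 2 = 3.958 mol
m = 3.958 × 55.85 = 221 g

221 g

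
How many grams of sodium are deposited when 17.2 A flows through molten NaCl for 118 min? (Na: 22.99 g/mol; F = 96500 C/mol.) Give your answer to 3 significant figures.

Q = It = 17.2 × 7080 = 1.218×10^5 C
Moles of electrons = 1.218×10^5 / 96500 = 1.262 mol
Na⁺ + e⁻ → Na, so n(Na) = 1.262 mol
m = 1.262 × 22.99 = 29.0 g

29.0 g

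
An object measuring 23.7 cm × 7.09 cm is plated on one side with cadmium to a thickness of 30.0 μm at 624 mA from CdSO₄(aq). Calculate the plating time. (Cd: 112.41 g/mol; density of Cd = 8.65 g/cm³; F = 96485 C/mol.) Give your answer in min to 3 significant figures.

Plated area = 23.7 × 7.09 = 168.0 cm²
Volume = 168.0 × 30.0×10⁻⁴ cm = 0.5040 cm³
m(Cd) = 0.5040 × 8.65 = 4.360 g
n(Cd) = 4.360 / 112.41 = 0.03879 mol; n(e⁻) = 2 × 0.03879 = 0.07758 mol
Q = 0.07758 × 96485 = 7485 C
t = 7485 / 0.624 = 12000 s = 200 min

200 min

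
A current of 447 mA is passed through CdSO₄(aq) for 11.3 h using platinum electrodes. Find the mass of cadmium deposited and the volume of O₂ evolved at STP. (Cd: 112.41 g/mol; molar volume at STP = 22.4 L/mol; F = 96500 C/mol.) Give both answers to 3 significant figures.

Q = 0.447 × 40680 = 18180 C; n(e⁻) = 18180 / 96500 = 0.1884 mol
Cathode: Cd²⁺ + 2e⁻ → Cd → n(Cd) = 0.1884/2 = 0.09420 mol → 10.6 g
Anode: 2H₂O → O₂ + 4H⁺ + 4e⁻ → n(O₂) = 0.1884/4 = 0.04710 mol → 1.06 L

10.6 g Cd; 1.06 L O₂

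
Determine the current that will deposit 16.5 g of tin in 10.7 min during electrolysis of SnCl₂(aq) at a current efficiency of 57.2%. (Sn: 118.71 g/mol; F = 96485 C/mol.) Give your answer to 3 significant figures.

n(Sn) = 16.5 / 118.71 = 0.1390 mol
Sn²⁺ + 2e⁻ → Sn, so n(e⁻) = 2 × 0.1390 = 0.2780 mol
Q = 0.2780 × 96485 / 0.572 = 46890 C
I = Q / t = 46890 / 642 s = 73.0 A

73.0 A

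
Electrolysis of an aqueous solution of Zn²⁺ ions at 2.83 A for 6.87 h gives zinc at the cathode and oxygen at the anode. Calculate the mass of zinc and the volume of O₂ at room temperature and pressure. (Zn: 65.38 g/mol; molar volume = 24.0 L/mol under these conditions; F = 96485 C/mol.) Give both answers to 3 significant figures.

Q = 2.83 × 24732 = 69990 C; n(e⁻) = 69990 / 96485 = 0.7254 mol
Cathode: Zn²⁺ + 2e⁻ → Zn → n(Zn) = 0.7254/2 = 0.3627 mol → 23.7 g
Anode: 2H₂O → O₂ + 4H⁺ + 4e⁻ → n(O₂) = 0.7254/4 = 0.1814 mol → 4.35 L

23.7 g Zn; 4.35 L O₂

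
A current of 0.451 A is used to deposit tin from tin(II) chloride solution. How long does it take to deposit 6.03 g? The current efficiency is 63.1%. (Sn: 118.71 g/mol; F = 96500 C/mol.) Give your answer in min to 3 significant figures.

n(Sn) = 6.03 / 118.71 = 0.05080 mol
Sn²⁺ + 2e⁻ → Sn, so n(e⁻) = 2 × 0.05080 = 0.1016 mol
Q = 0.1016 × 96500 / 0.631 = 15540 C
t = Q / I = 15540 / 0.451 = 34460 s = 574 min

574 min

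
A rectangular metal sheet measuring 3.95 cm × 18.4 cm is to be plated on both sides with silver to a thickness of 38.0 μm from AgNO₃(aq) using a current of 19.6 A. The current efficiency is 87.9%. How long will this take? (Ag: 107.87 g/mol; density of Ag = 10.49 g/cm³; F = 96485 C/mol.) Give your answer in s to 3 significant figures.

Plated area = 2 × 3.95 × 18.4 = 145.4 cm²
Volume = 145.4 × 38.0×10⁻⁴ cm = 0.5525 cm³
m(Ag) = 0.5525 × 10.49 = 5.796 g
n(Ag) = 5.796 / 107.87 = 0.05373 mol; n(e⁻) = 0.05373 mol
Q = 0.05373 × 96485 / 0.879 = 5898 C
t = 5898 / 19.6 = 300.9 s

301 s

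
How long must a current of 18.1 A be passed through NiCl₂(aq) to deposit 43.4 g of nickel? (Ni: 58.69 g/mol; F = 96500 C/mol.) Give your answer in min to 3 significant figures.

131 min

n(Ni) = 43.4 / 58.69 = 0.7395 mol
Ni²⁺ + 2e⁻ → Ni, so n(e⁻) = 2 × 0.7395 = 1.479 mol
Q = 1.479 × 96500 = 1.427×10^5 C
t = Q / I = 1.427×10^5 / 18.1 = 7884 s = 131 min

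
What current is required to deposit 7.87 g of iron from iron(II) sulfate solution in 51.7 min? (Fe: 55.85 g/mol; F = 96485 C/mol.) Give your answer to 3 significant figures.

8.77 A

n(Fe) = 7.87 / 55.85 = 0.1409 mol
Fe²⁺ + 2e⁻ → Fe, so n(e⁻) = 2 × 0.1409 = 0.2818 mol
Q = 0.2818 × 96485 = 27190 C
I = Q / t = 27190 / 3102 s = 8.77 A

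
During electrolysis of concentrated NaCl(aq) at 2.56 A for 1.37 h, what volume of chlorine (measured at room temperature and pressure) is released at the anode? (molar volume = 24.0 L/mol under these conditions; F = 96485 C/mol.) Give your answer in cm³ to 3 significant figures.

Charge passed = 2.56 × 4932 = 12630 C
Moles of electrons = 12630 / 96485 = 0.1309 mol
2Cl⁻ → Cl₂ + 2e⁻, so n(Cl₂) = 0.1309 / 2 = 0.06545 mol
V = 0.06545 × 24.0 = 1.571 L
= 1570 cm³

1570 cm³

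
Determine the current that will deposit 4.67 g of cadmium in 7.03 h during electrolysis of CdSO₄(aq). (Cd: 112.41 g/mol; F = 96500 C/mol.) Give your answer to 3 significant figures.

n(Cd) = 4.67 / 112.41 = 0.04154 mol
Cd²⁺ + 2e⁻ → Cd, so n(e⁻) = 2 × 0.04154 = 0.08308 mol
Q = 0.08308 × 96500 = 8017 C
I = Q / t = 8017 / 25308 s = 0.317 A

0.317 A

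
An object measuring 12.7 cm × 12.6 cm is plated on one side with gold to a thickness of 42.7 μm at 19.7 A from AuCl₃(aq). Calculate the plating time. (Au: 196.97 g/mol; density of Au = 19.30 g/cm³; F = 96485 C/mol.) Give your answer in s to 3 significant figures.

984 s

Plated area = 12.7 × 12.6 = 160.0 cm²
Volume = 160.0 × 42.7×10⁻⁴ cm = 0.6832 cm³
m(Au) = 0.6832 × 19.30 = 13.19 g
n(Au) = 13.19 / 196.97 = 0.06696 mol; n(e⁻) = 3 × 0.06696 = 0.2009 mol
Q = 0.2009 × 96485 = 19380 C
t = 19380 / 19.7 = 983.8 s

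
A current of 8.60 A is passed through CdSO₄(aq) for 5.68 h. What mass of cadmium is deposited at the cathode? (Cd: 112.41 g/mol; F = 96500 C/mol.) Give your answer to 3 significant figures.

102 g

Q = 8.60 A × 20448 s = 1.759×10^5 C
n(e⁻) = Q/F = 1.759×10^5/96500 = 1.823 mol
Cd²⁺ + 2e⁻ → Cd, so n(Cd) = 1.823 / 2 = 0.9115 mol
m = 0.9115 × 112.41 = 102 g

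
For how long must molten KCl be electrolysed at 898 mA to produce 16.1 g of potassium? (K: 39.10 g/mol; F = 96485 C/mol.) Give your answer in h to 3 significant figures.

n(K) = 16.1 / 39.10 = 0.4118 mol
K⁺ + e⁻ → K, so n(e⁻) = 0.4118 mol
Q = 0.4118 × 96485 = 39730 C
t = Q / I = 39730 / 0.898 = 44240 s = 12.3 h

12.3 h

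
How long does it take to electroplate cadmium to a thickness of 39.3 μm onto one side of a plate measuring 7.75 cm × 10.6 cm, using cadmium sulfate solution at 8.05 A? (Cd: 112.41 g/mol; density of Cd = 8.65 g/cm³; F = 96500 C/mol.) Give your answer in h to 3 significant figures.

0.165 h

Plated area = 7.75 × 10.6 = 82.15 cm²
Volume = 82.15 × 39.3×10⁻⁴ cm = 0.3228 cm³
m(Cd) = 0.3228 × 8.65 = 2.792 g
n(Cd) = 2.792 / 112.41 = 0.02484 mol; n(e⁻) = 2 × 0.02484 = 0.04968 mol
Q = 0.04968 × 96500 = 4794 C
t = 4794 / 8.05 = 595.5 s = 0.165 h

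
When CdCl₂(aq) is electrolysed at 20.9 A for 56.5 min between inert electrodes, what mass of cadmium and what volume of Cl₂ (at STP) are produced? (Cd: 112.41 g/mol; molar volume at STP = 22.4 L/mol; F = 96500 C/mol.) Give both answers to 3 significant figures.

41.3 g Cd; 8.22 L Cl₂

Q = 20.9 × 3390 = 70850 C; n(e⁻) = 70850 / 96500 = 0.7342 mol
Cathode: Cd²⁺ + 2e⁻ → Cd → n(Cd) = 0.7342/2 = 0.3671 mol → 41.3 g
Anode: 2Cl⁻ → Cl₂ + 2e⁻ → n(Cl₂) = 0.7342/2 = 0.3671 mol → 8.22 L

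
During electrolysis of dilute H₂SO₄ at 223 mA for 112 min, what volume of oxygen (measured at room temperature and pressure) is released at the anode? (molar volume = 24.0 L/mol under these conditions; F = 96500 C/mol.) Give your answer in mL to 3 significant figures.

Q = It = 0.223 × 6720 = 1499 C
Moles of electrons = 1499 / 96500 = 0.01553 mol
2H₂O → O₂ + 4H⁺ + 4e⁻, so n(O₂) = 0.01553 / 4 = 0.003883 mol
V = 0.003883 × 24.0 = 0.09319 L
= 93.2 mL

93.2 mL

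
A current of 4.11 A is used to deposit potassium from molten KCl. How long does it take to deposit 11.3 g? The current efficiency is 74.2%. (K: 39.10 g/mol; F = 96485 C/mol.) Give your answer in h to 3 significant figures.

n(K) = 11.3 / 39.10 = 0.2890 mol
K⁺ + e⁻ → K, so n(e⁻) = 0.2890 mol
Q = 0.2890 × 96485 / 0.742 = 37580 C
t = Q / I = 37580 / 4.11 = 9144 s = 2.54 h

2.54 h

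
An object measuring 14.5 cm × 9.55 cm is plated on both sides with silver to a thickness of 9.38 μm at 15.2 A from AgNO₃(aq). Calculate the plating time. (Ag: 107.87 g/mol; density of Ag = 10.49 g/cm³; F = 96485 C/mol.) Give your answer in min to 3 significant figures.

2.67 min

Plated area = 2 × 14.5 × 9.55 = 277.0 cm²
Volume = 277.0 × 9.38×10⁻⁴ cm = 0.2598 cm³
m(Ag) = 0.2598 × 10.49 = 2.725 g
n(Ag) = 2.725 / 107.87 = 0.02526 mol; n(e⁻) = 0.02526 mol
Q = 0.02526 × 96485 = 2437 C
t = 2437 / 15.2 = 160.3 s = 2.67 min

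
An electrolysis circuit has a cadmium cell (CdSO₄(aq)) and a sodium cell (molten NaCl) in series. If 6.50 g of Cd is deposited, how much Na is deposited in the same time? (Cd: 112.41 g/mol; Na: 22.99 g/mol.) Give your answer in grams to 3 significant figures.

n(Cd) = 6.50 / 112.41 = 0.05782 mol
Cd²⁺ + 2e⁻ → Cd, so n(e⁻) = 2 × 0.05782 = 0.1156 mol
Since the cells are in series, n(e⁻) in the Na cell is also 0.1156 mol.
Na⁺ + e⁻ → Na, so n(Na) = 0.1156 mol
m(Na) = 0.1156 × 22.99 = 2.66 g

2.66 g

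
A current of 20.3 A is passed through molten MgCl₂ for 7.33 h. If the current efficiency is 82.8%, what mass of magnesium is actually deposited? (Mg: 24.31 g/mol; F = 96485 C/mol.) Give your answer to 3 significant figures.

Q = 20.3 × 26388 = 5.357×10^5 C
n(e⁻) = 5.357×10^5 / 96485 = 5.552 mol
Mg²⁺ + 2e⁻ → Mg, so theoretical m(Mg) = 2.776 × 24.31 = 67.48 g
Actual mass = 82.8% × 67.48 = 55.9 g

55.9 g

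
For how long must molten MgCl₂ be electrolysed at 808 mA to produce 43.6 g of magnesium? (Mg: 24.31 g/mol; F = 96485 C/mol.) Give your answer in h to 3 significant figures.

n(Mg) = 43.6 / 24.31 = 1.794 mol
Mg²⁺ + 2e⁻ → Mg, so n(e⁻) = 2 × 1.794 = 3.588 mol
Q = 3.588 × 96485 = 3.462×10^5 C
t = Q / I = 3.462×10^5 / 0.808 = 4.285×10^5 s = 119 h

119 h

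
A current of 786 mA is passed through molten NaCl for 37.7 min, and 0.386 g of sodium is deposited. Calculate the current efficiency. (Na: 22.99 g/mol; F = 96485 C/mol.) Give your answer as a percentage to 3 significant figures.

Q = 0.786 × 2262 = 1778 C
n(e⁻) = 1778 / 96485 = 0.01843 mol
Na⁺ + e⁻ → Na, so theoretical n(Na) = 0.01843 mol → 0.4237 g
Efficiency = 0.386 / 0.4237 = 0.9110 = 91.1%

91.1%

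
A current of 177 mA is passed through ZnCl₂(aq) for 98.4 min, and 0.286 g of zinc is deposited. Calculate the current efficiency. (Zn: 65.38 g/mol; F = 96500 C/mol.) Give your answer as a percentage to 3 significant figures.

80.8%

Q = 0.177 × 5904 = 1045 C
n(e⁻) = 1045 / 96500 = 0.01083 mol
Zn²⁺ + 2e⁻ → Zn, so theoretical n(Zn) = 0.005415 mol → 0.3540 g
Efficiency = 0.286 / 0.3540 = 0.8079 = 80.8%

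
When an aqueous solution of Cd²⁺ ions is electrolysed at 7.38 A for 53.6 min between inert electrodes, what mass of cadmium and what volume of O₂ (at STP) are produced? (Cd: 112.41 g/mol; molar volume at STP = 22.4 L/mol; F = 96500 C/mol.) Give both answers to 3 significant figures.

13.8 g Cd; 1.38 L O₂

Q = 7.38 × 3216 = 23730 C; n(e⁻) = 23730 / 96500 = 0.2459 mol
Cathode: Cd²⁺ + 2e⁻ → Cd → n(Cd) = 0.2459/2 = 0.1230 mol → 13.8 g
Anode: 2H₂O → O₂ + 4H⁺ + 4e⁻ → n(O₂) = 0.2459/4 = 0.06148 mol → 1.38 L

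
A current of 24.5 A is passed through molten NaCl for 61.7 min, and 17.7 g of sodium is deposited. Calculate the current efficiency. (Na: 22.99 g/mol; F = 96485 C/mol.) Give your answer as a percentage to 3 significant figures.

81.9%

Q = 24.5 × 3702 = 90700 C
n(e⁻) = 90700 / 96485 = 0.9400 mol
Na⁺ + e⁻ → Na, so theoretical n(Na) = 0.9400 mol → 21.61 g
Efficiency = 17.7 / 21.61 = 0.8191 = 81.9%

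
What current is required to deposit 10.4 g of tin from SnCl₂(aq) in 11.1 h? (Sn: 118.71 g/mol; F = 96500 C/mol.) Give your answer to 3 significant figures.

n(Sn) = 10.4 / 118.71 = 0.08761 mol
Sn²⁺ + 2e⁻ → Sn, so n(e⁻) = 2 × 0.08761 = 0.1752 mol
Q = 0.1752 × 96500 = 16910 C
I = Q / t = 16910 / 39960 s = 0.423 A

0.423 A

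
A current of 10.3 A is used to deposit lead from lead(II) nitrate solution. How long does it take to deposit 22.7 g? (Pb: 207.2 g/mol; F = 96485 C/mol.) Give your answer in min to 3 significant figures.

n(Pb) = 22.7 / 207.2 = 0.1096 mol
Pb²⁺ + 2e⁻ → Pb, so n(e⁻) = 2 × 0.1096 = 0.2192 mol
Q = 0.2192 × 96485 = 21150 C
t = Q / I = 21150 / 10.3 = 2053 s = 34.2 min

34.2 min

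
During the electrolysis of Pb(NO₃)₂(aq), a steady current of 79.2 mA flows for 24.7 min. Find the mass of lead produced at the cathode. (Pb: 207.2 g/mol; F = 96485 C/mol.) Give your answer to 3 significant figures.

Q = It = 0.0792 × 1482 = 117.4 C
Moles of electrons = 117.4 / 96485 = 0.001217 mol
Pb²⁺ + 2e⁻ → Pb, so n(Pb) = 0.001217 / 2 = 6.085×10^-4 mol
m = 6.085×10^-4 × 207.2 = 0.126 g

0.126 g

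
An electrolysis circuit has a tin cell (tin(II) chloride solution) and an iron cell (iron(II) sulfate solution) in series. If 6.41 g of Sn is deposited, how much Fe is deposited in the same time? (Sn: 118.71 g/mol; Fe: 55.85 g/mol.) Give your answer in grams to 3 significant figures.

n(Sn) = 6.41 / 118.71 = 0.05400 mol
Sn²⁺ + 2e⁻ → Sn, so n(e⁻) = 2 × 0.05400 = 0.1080 mol
In series, the same 0.1080 mol of electrons flows through the second cell.
Fe²⁺ + 2e⁻ → Fe, so n(Fe) = 0.1080 / 2 = 0.05400 mol
m(Fe) = 0.05400 × 55.85 = 3.02 g

3.02 g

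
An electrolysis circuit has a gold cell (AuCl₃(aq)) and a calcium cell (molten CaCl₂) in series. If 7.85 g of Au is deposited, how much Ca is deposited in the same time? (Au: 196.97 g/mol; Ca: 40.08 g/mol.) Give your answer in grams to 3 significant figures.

2.40 g

n(Au) = 7.85 / 196.97 = 0.03985 mol
Au³⁺ + 3e⁻ → Au, so n(e⁻) = 3 × 0.03985 = 0.1196 mol
In series, the same 0.1196 mol of electrons flows through the second cell.
Ca²⁺ + 2e⁻ → Ca, so n(Ca) = 0.1196 / 2 = 0.05980 mol
m(Ca) = 0.05980 × 40.08 = 2.40 g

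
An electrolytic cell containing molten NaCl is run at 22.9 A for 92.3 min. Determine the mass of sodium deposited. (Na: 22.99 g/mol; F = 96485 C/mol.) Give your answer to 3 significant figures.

30.2 g

Q = It = 22.9 × 5538 = 1.268×10^5 C
Moles of electrons = 1.268×10^5 / 96485 = 1.314 mol
Na⁺ + e⁻ → Na, so n(Na) = 1.314 mol
m = 1.314 × 22.99 = 30.2 g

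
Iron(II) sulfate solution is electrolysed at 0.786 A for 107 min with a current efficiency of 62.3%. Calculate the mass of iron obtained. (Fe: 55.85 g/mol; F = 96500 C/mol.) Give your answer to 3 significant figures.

Q = 0.786 × 6420 = 5046 C
n(e⁻) = 5046 / 96500 = 0.05229 mol
Fe²⁺ + 2e⁻ → Fe, so theoretical m(Fe) = 0.02615 × 55.85 = 1.460 g
Actual mass = 62.3% × 1.460 = 0.910 g

0.910 g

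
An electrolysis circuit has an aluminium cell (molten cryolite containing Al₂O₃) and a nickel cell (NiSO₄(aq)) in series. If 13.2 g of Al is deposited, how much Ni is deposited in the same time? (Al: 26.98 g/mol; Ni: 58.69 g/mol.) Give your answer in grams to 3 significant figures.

n(Al) = 13.2 / 26.98 = 0.4893 mol
Al³⁺ + 3e⁻ → Al, so n(e⁻) = 3 × 0.4893 = 1.468 mol
Since the cells are in series, n(e⁻) in the Ni cell is also 1.468 mol.
Ni²⁺ + 2e⁻ → Ni, so n(Ni) = 1.468 / 2 = 0.7340 mol
m(Ni) = 0.7340 × 58.69 = 43.1 g

43.1 g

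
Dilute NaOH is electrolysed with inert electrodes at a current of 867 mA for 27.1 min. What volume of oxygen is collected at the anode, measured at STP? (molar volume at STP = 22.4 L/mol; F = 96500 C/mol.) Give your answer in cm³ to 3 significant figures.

Q = It = 0.867 × 1626 = 1410 C
n(e⁻) = 1410 / 96500 = 0.01461 mol
2H₂O → O₂ + 4H⁺ + 4e⁻, so n(O₂) = 0.01461 / 4 = 0.003653 mol
V = 0.003653 × 22.4 = 0.08183 L
= 81.8 cm³

81.8 cm³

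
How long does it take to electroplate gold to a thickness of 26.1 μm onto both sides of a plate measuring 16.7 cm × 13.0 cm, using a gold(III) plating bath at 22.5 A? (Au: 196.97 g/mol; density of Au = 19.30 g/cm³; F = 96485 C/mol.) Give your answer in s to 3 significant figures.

Plated area = 2 × 16.7 × 13.0 = 434.2 cm²
Volume = 434.2 × 26.1×10⁻⁴ cm = 1.133 cm³
m(Au) = 1.133 × 19.30 = 21.87 g
n(Au) = 21.87 / 196.97 = 0.1110 mol; n(e⁻) = 3 × 0.1110 = 0.3330 mol
Q = 0.3330 × 96485 = 32130 C
t = 32130 / 22.5 = 1428 s

1430 s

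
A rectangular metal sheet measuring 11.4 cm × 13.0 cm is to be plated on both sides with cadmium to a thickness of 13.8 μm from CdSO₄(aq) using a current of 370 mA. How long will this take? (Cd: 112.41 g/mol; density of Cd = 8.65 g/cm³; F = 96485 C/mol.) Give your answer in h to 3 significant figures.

4.56 h

Plated area = 2 × 11.4 × 13.0 = 296.4 cm²
Volume = 296.4 × 13.8×10⁻⁴ cm = 0.4090 cm³
m(Cd) = 0.4090 × 8.65 = 3.538 g
n(Cd) = 3.538 / 112.41 = 0.03147 mol; n(e⁻) = 2 × 0.03147 = 0.06294 mol
Q = 0.06294 × 96485 = 6073 C
t = 6073 / 0.370 = 16410 s = 4.56 h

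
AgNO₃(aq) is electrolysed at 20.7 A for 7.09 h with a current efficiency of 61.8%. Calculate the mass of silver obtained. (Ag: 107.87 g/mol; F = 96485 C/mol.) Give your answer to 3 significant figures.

Q = 20.7 × 25524 = 5.283×10^5 C
n(e⁻) = 5.283×10^5 / 96485 = 5.475 mol
Ag⁺ + e⁻ → Ag, so theoretical m(Ag) = 5.475 × 107.87 = 590.6 g
Actual mass = 61.8% × 590.6 = 365 g

365 g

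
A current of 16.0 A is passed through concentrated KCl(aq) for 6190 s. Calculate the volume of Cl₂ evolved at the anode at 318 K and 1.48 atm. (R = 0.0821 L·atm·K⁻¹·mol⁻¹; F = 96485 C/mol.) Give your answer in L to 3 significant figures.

9.05 L

Q = It = 16.0 × 6190 = 99040 C
Moles of electrons = 99040 / 96485 = 1.026 mol
2Cl⁻ → Cl₂ + 2e⁻, so n(Cl₂) = 1.026 / 2 = 0.5130 mol
V = nRT/P = 0.5130 × 0.0821 × 318 / 1.48 = 9.050 L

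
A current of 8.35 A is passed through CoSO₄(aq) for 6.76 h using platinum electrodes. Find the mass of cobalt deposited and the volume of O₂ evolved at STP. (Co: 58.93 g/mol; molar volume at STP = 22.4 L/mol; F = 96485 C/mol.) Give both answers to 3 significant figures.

62.1 g Co; 11.8 L O₂

Q = 8.35 × 24336 = 2.032×10^5 C; n(e⁻) = 2.032×10^5 / 96485 = 2.106 mol
Cathode: Co²⁺ + 2e⁻ → Co → n(Co) = 2.106/2 = 1.053 mol → 62.1 g
Anode: 2H₂O → O₂ + 4H⁺ + 4e⁻ → n(O₂) = 2.106/4 = 0.5265 mol → 11.8 L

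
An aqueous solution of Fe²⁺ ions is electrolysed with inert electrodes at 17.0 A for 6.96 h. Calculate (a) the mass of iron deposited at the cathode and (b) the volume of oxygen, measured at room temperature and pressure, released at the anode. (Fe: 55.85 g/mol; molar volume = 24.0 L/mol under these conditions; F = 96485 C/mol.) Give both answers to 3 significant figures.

Q = 17.0 × 25056 = 4.260×10^5 C; n(e⁻) = 4.260×10^5 / 96485 = 4.415 mol
Cathode: Fe²⁺ + 2e⁻ → Fe → n(Fe) = 4.415/2 = 2.208 mol → 123 g
Anode: 2H₂O → O₂ + 4H⁺ + 4e⁻ → n(O₂) = 4.415/4 = 1.104 mol → 26.5 L

123 g Fe; 26.5 L O₂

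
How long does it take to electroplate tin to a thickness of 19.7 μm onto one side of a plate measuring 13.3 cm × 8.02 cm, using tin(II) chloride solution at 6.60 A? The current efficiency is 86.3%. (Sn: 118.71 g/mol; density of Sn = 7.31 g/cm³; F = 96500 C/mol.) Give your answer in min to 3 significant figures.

7.31 min

Plated area = 13.3 × 8.02 = 106.7 cm²
Volume = 106.7 × 19.7×10⁻⁴ cm = 0.2102 cm³
m(Sn) = 0.2102 × 7.31 = 1.537 g
n(Sn) = 1.537 / 118.71 = 0.01295 mol; n(e⁻) = 2 × 0.01295 = 0.02590 mol
Q = 0.02590 × 96500 / 0.863 = 2896 C
t = 2896 / 6.60 = 438.8 s = 7.31 min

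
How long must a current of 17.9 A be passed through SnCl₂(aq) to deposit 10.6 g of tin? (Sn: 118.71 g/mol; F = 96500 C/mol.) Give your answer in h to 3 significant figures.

n(Sn) = 10.6 / 118.71 = 0.08929 mol
Sn²⁺ + 2e⁻ → Sn, so n(e⁻) = 2 × 0.08929 = 0.1786 mol
Q = 0.1786 × 96500 = 17230 C
t = Q / I = 17230 / 17.9 = 962.6 s = 0.267 h

0.267 h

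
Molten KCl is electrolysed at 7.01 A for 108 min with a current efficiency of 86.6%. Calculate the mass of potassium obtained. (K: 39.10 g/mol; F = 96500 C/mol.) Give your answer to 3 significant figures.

15.9 g

Q = 7.01 × 6480 = 45420 C
n(e⁻) = 45420 / 96500 = 0.4707 mol
K⁺ + e⁻ → K, so theoretical m(K) = 0.4707 × 39.10 = 18.40 g
Actual mass = 86.6% × 18.40 = 15.9 g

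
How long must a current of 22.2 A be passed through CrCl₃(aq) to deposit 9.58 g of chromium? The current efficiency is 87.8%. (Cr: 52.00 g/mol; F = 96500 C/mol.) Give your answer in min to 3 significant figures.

n(Cr) = 9.58 / 52.00 = 0.1842 mol
Cr³⁺ + 3e⁻ → Cr, so n(e⁻) = 3 × 0.1842 = 0.5526 mol
Q = 0.5526 × 96500 / 0.878 = 60740 C
t = Q / I = 60740 / 22.2 = 2736 s = 45.6 min

45.6 min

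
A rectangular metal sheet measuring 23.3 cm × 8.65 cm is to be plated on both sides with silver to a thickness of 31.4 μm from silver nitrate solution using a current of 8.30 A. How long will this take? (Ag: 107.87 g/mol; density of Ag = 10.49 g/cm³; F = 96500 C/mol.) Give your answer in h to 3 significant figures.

Plated area = 2 × 23.3 × 8.65 = 403.1 cm²
Volume = 403.1 × 31.4×10⁻⁴ cm = 1.266 cm³
m(Ag) = 1.266 × 10.49 = 13.28 g
n(Ag) = 13.28 / 107.87 = 0.1231 mol; n(e⁻) = 0.1231 mol
Q = 0.1231 × 96500 = 11880 C
t = 11880 / 8.30 = 1431 s = 0.398 h

0.398 h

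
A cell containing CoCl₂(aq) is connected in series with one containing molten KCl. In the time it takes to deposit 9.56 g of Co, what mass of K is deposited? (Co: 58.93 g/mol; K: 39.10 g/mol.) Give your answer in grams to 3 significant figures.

12.7 g

n(Co) = 9.56 / 58.93 = 0.1622 mol
Co²⁺ + 2e⁻ → Co, so n(e⁻) = 2 × 0.1622 = 0.3244 mol
In series, the same 0.3244 mol of electrons flows through the second cell.
K⁺ + e⁻ → K, so n(K) = 0.3244 mol
m(K) = 0.3244 × 39.10 = 12.7 g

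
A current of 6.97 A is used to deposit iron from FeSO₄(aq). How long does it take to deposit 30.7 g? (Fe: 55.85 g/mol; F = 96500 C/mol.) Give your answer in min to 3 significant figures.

254 min

n(Fe) = 30.7 / 55.85 = 0.5497 mol
Fe²⁺ + 2e⁻ → Fe, so n(e⁻) = 2 × 0.5497 = 1.099 mol
Q = 1.099 × 96500 = 1.061×10^5 C
t = Q / I = 1.061×10^5 / 6.97 = 15220 s = 254 min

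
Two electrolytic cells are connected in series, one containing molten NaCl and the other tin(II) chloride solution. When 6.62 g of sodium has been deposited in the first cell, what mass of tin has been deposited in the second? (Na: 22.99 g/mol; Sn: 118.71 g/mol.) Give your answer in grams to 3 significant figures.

n(Na) = 6.62 / 22.99 = 0.2880 mol
Na⁺ + e⁻ → Na, so n(e⁻) = 0.2880 mol
In series, the same 0.2880 mol of electrons flows through the second cell.
Sn²⁺ + 2e⁻ → Sn, so n(Sn) = 0.2880 / 2 = 0.1440 mol
m(Sn) = 0.1440 × 118.71 = 17.1 g

17.1 g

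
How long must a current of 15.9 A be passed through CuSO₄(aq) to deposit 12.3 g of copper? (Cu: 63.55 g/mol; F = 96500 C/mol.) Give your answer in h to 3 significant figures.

n(Cu) = 12.3 / 63.55 = 0.1935 mol
Cu²⁺ + 2e⁻ → Cu, so n(e⁻) = 2 × 0.1935 = 0.3870 mol
Q = 0.3870 × 96500 = 37350 C
t = Q / I = 37350 / 15.9 = 2349 s = 0.653 h

0.653 h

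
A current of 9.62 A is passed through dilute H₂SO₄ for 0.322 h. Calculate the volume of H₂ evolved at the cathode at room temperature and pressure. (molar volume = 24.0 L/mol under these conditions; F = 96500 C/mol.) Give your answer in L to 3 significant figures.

1.39 L

Q = 9.62 A × 1159.2 s = 11150 C
Moles of electrons = 11150 / 96500 = 0.1155 mol
2H⁺ + 2e⁻ → H₂, so n(H₂) = 0.1155 / 2 = 0.05775 mol
V = 0.05775 × 24.0 = 1.386 L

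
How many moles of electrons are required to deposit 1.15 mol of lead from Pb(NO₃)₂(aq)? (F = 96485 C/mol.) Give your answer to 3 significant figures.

Pb²⁺ + 2e⁻ → Pb, so n(e⁻) = 2 × 1.15 = 2.300 mol

2.30 mol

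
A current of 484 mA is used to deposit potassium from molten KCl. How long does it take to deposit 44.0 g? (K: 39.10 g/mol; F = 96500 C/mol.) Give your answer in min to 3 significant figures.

n(K) = 44.0 / 39.10 = 1.125 mol
K⁺ + e⁻ → K, so n(e⁻) = 1.125 mol
Q = 1.125 × 96500 = 1.086×10^5 C
t = Q / I = 1.086×10^5 / 0.484 = 2.244×10^5 s = 3740 min

3740 min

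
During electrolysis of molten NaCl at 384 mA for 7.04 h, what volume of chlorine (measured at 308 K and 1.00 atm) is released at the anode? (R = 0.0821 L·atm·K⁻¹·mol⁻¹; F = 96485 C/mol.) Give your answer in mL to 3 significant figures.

Q = 0.384 A × 25344 s = 9732 C
n(e⁻) = Q/F = 9732/96485 = 0.1009 mol
2Cl⁻ → Cl₂ + 2e⁻, so n(Cl₂) = 0.1009 / 2 = 0.05045 mol
V = nRT/P = 0.05045 × 0.0821 × 308 / 1.00 = 1.276 L
= 1280 mL

1280 mL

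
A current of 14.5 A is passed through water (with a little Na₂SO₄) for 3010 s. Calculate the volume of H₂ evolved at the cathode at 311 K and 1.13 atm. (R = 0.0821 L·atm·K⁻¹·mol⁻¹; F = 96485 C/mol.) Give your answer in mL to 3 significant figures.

Charge passed = 14.5 × 3010 = 43650 C
n(e⁻) = Q/F = 43650/96485 = 0.4524 mol
2H⁺ + 2e⁻ → H₂, so n(H₂) = 0.4524 / 2 = 0.2262 mol
V = nRT/P = 0.2262 × 0.0821 × 311 / 1.13 = 5.111 L
= 5110 mL

5110 mL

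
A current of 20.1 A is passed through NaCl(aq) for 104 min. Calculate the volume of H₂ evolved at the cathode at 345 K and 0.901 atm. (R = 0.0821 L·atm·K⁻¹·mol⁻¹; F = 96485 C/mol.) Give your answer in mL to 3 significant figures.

20400 mL

Q = 20.1 A × 6240 s = 1.254×10^5 C
n(e⁻) = Q/F = 1.254×10^5/96485 = 1.300 mol
2H⁺ + 2e⁻ → H₂, so n(H₂) = 1.300 / 2 = 0.6500 mol
V = nRT/P = 0.6500 × 0.0821 × 345 / 0.901 = 20.43 L
= 20400 mL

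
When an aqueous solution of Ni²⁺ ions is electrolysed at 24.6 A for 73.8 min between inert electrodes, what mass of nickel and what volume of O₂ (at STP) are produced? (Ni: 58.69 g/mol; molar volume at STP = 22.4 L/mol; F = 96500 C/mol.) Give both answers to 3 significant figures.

Q = 24.6 × 4428 = 1.089×10^5 C; n(e⁻) = 1.089×10^5 / 96500 = 1.128 mol
Cathode: Ni²⁺ + 2e⁻ → Ni → n(Ni) = 1.128/2 = 0.5640 mol → 33.1 g
Anode: 2H₂O → O₂ + 4H⁺ + 4e⁻ → n(O₂) = 1.128/4 = 0.2820 mol → 6.32 L

33.1 g Ni; 6.32 L O₂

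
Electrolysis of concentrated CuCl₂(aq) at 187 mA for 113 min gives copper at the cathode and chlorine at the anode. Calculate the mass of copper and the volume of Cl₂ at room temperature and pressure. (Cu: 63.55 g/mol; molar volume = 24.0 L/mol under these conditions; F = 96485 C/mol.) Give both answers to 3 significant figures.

0.418 g Cu; 0.158 L Cl₂

Q = 0.187 × 6780 = 1268 C; n(e⁻) = 1268 / 96485 = 0.01314 mol
Cathode: Cu²⁺ + 2e⁻ → Cu → n(Cu) = 0.01314/2 = 0.006570 mol → 0.418 g
Anode: 2Cl⁻ → Cl₂ + 2e⁻ → n(Cl₂) = 0.01314/2 = 0.006570 mol → 0.158 L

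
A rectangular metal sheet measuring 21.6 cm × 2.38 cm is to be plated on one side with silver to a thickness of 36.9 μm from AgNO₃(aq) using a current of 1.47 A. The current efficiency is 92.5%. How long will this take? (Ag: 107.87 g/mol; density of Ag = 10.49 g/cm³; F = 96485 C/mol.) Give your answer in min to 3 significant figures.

21.8 min

Plated area = 21.6 × 2.38 = 51.41 cm²
Volume = 51.41 × 36.9×10⁻⁴ cm = 0.1897 cm³
m(Ag) = 0.1897 × 10.49 = 1.990 g
n(Ag) = 1.990 / 107.87 = 0.01845 mol; n(e⁻) = 0.01845 mol
Q = 0.01845 × 96485 / 0.925 = 1924 C
t = 1924 / 1.47 = 1309 s = 21.8 min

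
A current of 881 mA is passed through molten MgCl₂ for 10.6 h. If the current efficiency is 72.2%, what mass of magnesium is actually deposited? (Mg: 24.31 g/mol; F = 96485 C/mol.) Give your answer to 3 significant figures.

Q = 0.881 × 38160 = 33620 C
n(e⁻) = 33620 / 96485 = 0.3484 mol
Mg²⁺ + 2e⁻ → Mg, so theoretical m(Mg) = 0.1742 × 24.31 = 4.235 g
Actual mass = 72.2% × 4.235 = 3.06 g

3.06 g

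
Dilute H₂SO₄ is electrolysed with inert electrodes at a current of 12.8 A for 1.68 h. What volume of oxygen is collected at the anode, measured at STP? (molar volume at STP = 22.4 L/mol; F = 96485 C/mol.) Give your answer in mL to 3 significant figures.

Q = It = 12.8 × 6048 = 77410 C
n(e⁻) = 77410 / 96485 = 0.8023 mol
2H₂O → O₂ + 4H⁺ + 4e⁻, so n(O₂) = 0.8023 / 4 = 0.2006 mol
V = 0.2006 × 22.4 = 4.493 L
= 4490 mL

4490 mL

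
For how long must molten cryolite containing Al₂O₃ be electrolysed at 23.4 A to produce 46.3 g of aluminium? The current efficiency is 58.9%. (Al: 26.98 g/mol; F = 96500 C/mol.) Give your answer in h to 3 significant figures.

10.0 h

n(Al) = 46.3 / 26.98 = 1.716 mol
Al³⁺ + 3e⁻ → Al, so n(e⁻) = 3 × 1.716 = 5.148 mol
Q = 5.148 × 96500 / 0.589 = 8.434×10^5 C
t = Q / I = 8.434×10^5 / 23.4 = 36040 s = 10.0 h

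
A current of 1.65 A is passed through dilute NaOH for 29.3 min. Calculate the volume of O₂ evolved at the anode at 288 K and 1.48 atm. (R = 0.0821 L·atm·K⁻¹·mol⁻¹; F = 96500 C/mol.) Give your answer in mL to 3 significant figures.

Charge passed = 1.65 × 1758 = 2901 C
n(e⁻) = 2901 / 96500 = 0.03006 mol
2H₂O → O₂ + 4H⁺ + 4e⁻, so n(O₂) = 0.03006 / 4 = 0.007515 mol
V = nRT/P = 0.007515 × 0.0821 × 288 / 1.48 = 0.1201 L
= 120 mL

120 mL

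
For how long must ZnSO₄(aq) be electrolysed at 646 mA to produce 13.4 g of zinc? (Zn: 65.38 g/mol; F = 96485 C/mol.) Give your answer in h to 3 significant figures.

17.0 h

n(Zn) = 13.4 / 65.38 = 0.2050 mol
Zn²⁺ + 2e⁻ → Zn, so n(e⁻) = 2 × 0.2050 = 0.4100 mol
Q = 0.4100 × 96485 = 39560 C
t = Q / I = 39560 / 0.646 = 61240 s = 17.0 h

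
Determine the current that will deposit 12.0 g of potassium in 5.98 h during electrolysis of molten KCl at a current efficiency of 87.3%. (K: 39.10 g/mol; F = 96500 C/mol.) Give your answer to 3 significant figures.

n(K) = 12.0 / 39.10 = 0.3069 mol
K⁺ + e⁻ → K, so n(e⁻) = 0.3069 mol
Q = 0.3069 × 96500 / 0.873 = 33920 C
I = Q / t = 33920 / 21528 s = 1.58 A

1.58 A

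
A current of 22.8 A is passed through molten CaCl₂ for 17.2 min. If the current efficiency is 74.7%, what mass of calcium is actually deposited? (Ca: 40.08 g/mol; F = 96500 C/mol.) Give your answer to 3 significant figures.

3.65 g

Q = 22.8 × 1032 = 23530 C
n(e⁻) = 23530 / 96500 = 0.2438 mol
Ca²⁺ + 2e⁻ → Ca, so theoretical m(Ca) = 0.1219 × 40.08 = 4.886 g
Actual mass = 74.7% × 4.886 = 3.65 g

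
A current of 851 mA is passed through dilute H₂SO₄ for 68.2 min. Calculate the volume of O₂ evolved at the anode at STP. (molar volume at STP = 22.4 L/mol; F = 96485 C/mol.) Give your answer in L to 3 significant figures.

0.202 L

Charge passed = 0.851 × 4092 = 3482 C
n(e⁻) = 3482 / 96485 = 0.03609 mol
2H₂O → O₂ + 4H⁺ + 4e⁻, so n(O₂) = 0.03609 / 4 = 0.009023 mol
V = 0.009023 × 22.4 = 0.2021 L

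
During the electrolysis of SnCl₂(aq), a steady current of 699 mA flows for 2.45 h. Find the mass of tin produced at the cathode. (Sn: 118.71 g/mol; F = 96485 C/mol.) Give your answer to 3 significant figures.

Q = It = 0.699 × 8820 = 6165 C
Moles of electrons = 6165 / 96485 = 0.06390 mol
Sn²⁺ + 2e⁻ → Sn, so n(Sn) = 0.06390 / 2 = 0.03195 mol
m = 0.03195 × 118.71 = 3.79 g

3.79 g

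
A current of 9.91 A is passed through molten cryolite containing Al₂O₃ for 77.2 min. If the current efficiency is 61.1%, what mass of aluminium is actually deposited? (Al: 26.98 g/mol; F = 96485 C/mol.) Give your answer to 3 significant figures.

Q = 9.91 × 4632 = 45900 C
n(e⁻) = 45900 / 96485 = 0.4757 mol
Al³⁺ + 3e⁻ → Al, so theoretical m(Al) = 0.1586 × 26.98 = 4.279 g
Actual mass = 61.1% × 4.279 = 2.61 g

2.61 g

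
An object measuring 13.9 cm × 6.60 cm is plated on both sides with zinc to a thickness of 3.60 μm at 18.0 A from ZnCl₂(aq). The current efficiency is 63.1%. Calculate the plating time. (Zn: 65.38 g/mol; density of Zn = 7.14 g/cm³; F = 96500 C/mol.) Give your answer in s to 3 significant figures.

123 s

Plated area = 2 × 13.9 × 6.60 = 183.5 cm²
Volume = 183.5 × 3.60×10⁻⁴ cm = 0.06606 cm³
m(Zn) = 0.06606 × 7.14 = 0.4717 g
n(Zn) = 0.4717 / 65.38 = 0.007215 mol; n(e⁻) = 2 × 0.007215 = 0.01443 mol
Q = 0.01443 × 96500 / 0.631 = 2207 C
t = 2207 / 18.0 = 122.6 s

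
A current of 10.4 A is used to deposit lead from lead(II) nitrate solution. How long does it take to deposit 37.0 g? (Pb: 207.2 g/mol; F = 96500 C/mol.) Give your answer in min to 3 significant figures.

n(Pb) = 37.0 / 207.2 = 0.1786 mol
Pb²⁺ + 2e⁻ → Pb, so n(e⁻) = 2 × 0.1786 = 0.3572 mol
Q = 0.3572 × 96500 = 34470 C
t = Q / I = 34470 / 10.4 = 3314 s = 55.2 min

55.2 min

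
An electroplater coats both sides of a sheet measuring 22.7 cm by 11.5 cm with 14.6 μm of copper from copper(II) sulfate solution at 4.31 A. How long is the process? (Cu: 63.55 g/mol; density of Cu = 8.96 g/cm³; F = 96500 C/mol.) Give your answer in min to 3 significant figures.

Plated area = 2 × 22.7 × 11.5 = 522.1 cm²
Volume = 522.1 × 14.6×10⁻⁴ cm = 0.7623 cm³
m(Cu) = 0.7623 × 8.96 = 6.830 g
n(Cu) = 6.830 / 63.55 = 0.1075 mol; n(e⁻) = 2 × 0.1075 = 0.2150 mol
Q = 0.2150 × 96500 = 20750 C
t = 20750 / 4.31 = 4814 s = 80.2 min

80.2 min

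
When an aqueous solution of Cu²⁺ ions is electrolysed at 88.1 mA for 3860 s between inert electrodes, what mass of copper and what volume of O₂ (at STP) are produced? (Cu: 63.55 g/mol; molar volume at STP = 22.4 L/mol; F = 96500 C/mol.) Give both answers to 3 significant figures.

0.112 g Cu; 0.0197 L O₂

Q = 0.0881 × 3860 = 340.1 C; n(e⁻) = 340.1 / 96500 = 0.003524 mol
Cathode: Cu²⁺ + 2e⁻ → Cu → n(Cu) = 0.003524/2 = 0.001762 mol → 0.112 g
Anode: 2H₂O → O₂ + 4H⁺ + 4e⁻ → n(O₂) = 0.003524/4 = 8.810×10^-4 mol → 0.0197 L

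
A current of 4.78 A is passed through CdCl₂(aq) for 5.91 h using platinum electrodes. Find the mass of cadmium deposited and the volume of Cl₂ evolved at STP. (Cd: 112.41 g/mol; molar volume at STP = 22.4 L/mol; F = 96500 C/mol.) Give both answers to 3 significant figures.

Q = 4.78 × 21276 = 1.017×10^5 C; n(e⁻) = 1.017×10^5 / 96500 = 1.054 mol
Cathode: Cd²⁺ + 2e⁻ → Cd → n(Cd) = 1.054/2 = 0.5270 mol → 59.2 g
Anode: 2Cl⁻ → Cl₂ + 2e⁻ → n(Cl₂) = 1.054/2 = 0.5270 mol → 11.8 L

59.2 g Cd; 11.8 L Cl₂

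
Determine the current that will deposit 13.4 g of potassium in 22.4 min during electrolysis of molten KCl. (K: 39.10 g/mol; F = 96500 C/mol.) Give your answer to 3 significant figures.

24.6 A

n(K) = 13.4 / 39.10 = 0.3427 mol
K⁺ + e⁻ → K, so n(e⁻) = 0.3427 mol
Q = 0.3427 × 96500 = 33070 C
I = Q / t = 33070 / 1344 s = 24.6 A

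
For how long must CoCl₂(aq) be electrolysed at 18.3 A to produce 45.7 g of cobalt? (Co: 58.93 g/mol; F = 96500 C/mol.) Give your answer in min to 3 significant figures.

136 min

n(Co) = 45.7 / 58.93 = 0.7755 mol
Co²⁺ + 2e⁻ → Co, so n(e⁻) = 2 × 0.7755 = 1.551 mol
Q = 1.551 × 96500 = 1.497×10^5 C
t = Q / I = 1.497×10^5 / 18.3 = 8180 s = 136 min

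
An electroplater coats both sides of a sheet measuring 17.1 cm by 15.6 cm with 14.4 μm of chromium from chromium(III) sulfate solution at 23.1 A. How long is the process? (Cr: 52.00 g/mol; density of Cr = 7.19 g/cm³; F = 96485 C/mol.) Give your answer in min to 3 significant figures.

22.2 min

Plated area = 2 × 17.1 × 15.6 = 533.5 cm²
Volume = 533.5 × 14.4×10⁻⁴ cm = 0.7682 cm³
m(Cr) = 0.7682 × 7.19 = 5.523 g
n(Cr) = 5.523 / 52.00 = 0.1062 mol; n(e⁻) = 3 × 0.1062 = 0.3186 mol
Q = 0.3186 × 96485 = 30740 C
t = 30740 / 23.1 = 1331 s = 22.2 min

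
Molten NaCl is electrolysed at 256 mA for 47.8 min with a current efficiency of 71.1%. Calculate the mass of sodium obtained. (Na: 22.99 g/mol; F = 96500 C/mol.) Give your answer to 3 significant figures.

0.124 g

Q = 0.256 × 2868 = 734.2 C
n(e⁻) = 734.2 / 96500 = 0.007608 mol
Na⁺ + e⁻ → Na, so theoretical m(Na) = 0.007608 × 22.99 = 0.1749 g
Actual mass = 71.1% × 0.1749 = 0.124 g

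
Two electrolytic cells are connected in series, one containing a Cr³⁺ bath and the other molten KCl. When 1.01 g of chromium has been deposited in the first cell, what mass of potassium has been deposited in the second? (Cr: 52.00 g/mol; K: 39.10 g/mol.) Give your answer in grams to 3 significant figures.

n(Cr) = 1.01 / 52.00 = 0.01942 mol
Cr³⁺ + 3e⁻ → Cr, so n(e⁻) = 3 × 0.01942 = 0.05826 mol
Same current for the same time ⇒ same n(e⁻) = 0.05826 mol in both cells.
K⁺ + e⁻ → K, so n(K) = 0.05826 mol
m(K) = 0.05826 × 39.10 = 2.28 g

2.28 g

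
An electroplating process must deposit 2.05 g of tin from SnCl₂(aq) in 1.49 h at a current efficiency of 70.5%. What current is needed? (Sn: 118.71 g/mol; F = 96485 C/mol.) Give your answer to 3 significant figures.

n(Sn) = 2.05 / 118.71 = 0.01727 mol
Sn²⁺ + 2e⁻ → Sn, so n(e⁻) = 2 × 0.01727 = 0.03454 mol
Q = 0.03454 × 96485 / 0.705 = 4727 C
I = Q / t = 4727 / 5364 s = 0.881 A

0.881 A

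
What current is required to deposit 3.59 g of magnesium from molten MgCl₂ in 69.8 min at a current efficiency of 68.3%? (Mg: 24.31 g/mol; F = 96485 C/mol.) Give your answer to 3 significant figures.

n(Mg) = 3.59 / 24.31 = 0.1477 mol
Mg²⁺ + 2e⁻ → Mg, so n(e⁻) = 2 × 0.1477 = 0.2954 mol
Q = 0.2954 × 96485 / 0.683 = 41730 C
I = Q / t = 41730 / 4188 s = 9.96 A

9.96 A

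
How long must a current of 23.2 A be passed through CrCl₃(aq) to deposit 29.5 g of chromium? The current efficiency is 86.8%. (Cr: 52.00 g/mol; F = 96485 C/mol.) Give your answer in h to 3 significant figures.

n(Cr) = 29.5 / 52.00 = 0.5673 mol
Cr³⁺ + 3e⁻ → Cr, so n(e⁻) = 3 × 0.5673 = 1.702 mol
Q = 1.702 × 96485 / 0.868 = 1.892×10^5 C
t = Q / I = 1.892×10^5 / 23.2 = 8155 s = 2.27 h

2.27 h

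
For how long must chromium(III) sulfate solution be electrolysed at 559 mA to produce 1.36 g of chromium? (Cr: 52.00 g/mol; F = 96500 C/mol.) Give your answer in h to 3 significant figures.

n(Cr) = 1.36 / 52.00 = 0.02615 mol
Cr³⁺ + 3e⁻ → Cr, so n(e⁻) = 3 × 0.02615 = 0.07845 mol
Q = 0.07845 × 96500 = 7570 C
t = Q / I = 7570 / 0.559 = 13540 s = 3.76 h

3.76 h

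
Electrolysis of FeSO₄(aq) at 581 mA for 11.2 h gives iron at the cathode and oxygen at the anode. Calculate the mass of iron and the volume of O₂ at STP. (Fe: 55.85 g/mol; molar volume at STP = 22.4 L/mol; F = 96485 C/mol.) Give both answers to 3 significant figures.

Q = 0.581 × 40320 = 23430 C; n(e⁻) = 23430 / 96485 = 0.2428 mol
Cathode: Fe²⁺ + 2e⁻ → Fe → n(Fe) = 0.2428/2 = 0.1214 mol → 6.78 g
Anode: 2H₂O → O₂ + 4H⁺ + 4e⁻ → n(O₂) = 0.2428/4 = 0.06070 mol → 1.36 L

6.78 g Fe; 1.36 L O₂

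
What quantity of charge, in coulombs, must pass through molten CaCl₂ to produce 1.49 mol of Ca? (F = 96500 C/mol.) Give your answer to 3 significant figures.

Ca²⁺ + 2e⁻ → Ca, so n(e⁻) = 2 × 1.49 = 2.980 mol
Q = 2.980 × 96500 = 2.876×10^5 C

2.88×10^5 C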